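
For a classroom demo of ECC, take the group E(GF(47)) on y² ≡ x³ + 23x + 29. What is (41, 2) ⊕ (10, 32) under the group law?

(41, 2) + (10, 32). λ = (32 - 2)/(10 - 41) ≡ 30/16 mod 47. 16⁻¹ ≡ 3 (mod 47), so λ ≡ 43.
  x = λ² - 41 - 10 = 1849 - 51 ≡ 12; y = λ·(41 - 12) - 2 ≡ 23. → (12, 23)

(12, 23)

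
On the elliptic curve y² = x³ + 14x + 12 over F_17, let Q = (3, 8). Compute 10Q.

(9, 0)

Repeated addition: build up to 10Q.
2Q: tangent at (3, 8): λ = (3·3² + 14)/(2·8) ≡ 7/16. 16⁻¹ ≡ 16 (mod 17) since 16·16 = 256 ≡ 1, so λ ≡ 7·16 ≡ 10.
  x = λ² - 3 - 3 = 100 - 6 ≡ 9; y = λ·(3 - 9) - 8 ≡ 0. → (9, 0)
3Q: (9, 0) + (3, 8). λ = (8 - 0)/(3 - 9) ≡ 8/11 mod 17. 11⁻¹ ≡ 14 (mod 17) since 11·14 = 154 ≡ 1, so λ ≡ 10.
  x = λ² - 9 - 3 = 100 - 12 ≡ 3; y = λ·(9 - 3) - 0 ≡ 9. → (3, 9)
4Q: (3, 9) + (3, 8): same x and y₁ ≡ -y₂, so the sum is O.
5Q: O + (3, 8) = (3, 8) (identity).
6Q: tangent at (3, 8): λ = (3·3² + 14)/(2·8) ≡ 7/16. 16⁻¹ ≡ 16 (mod 17), so λ ≡ 7·16 ≡ 10.
  x = λ² - 3 - 3 = 100 - 6 ≡ 9; y = λ·(3 - 9) - 8 ≡ 0. → (9, 0)
7Q: (9, 0) + (3, 8). λ = (8 - 0)/(3 - 9) ≡ 8/11 mod 17. 11⁻¹ ≡ 14 (mod 17), so λ ≡ 10.
  x = λ² - 9 - 3 = 100 - 12 ≡ 3; y = λ·(9 - 3) - 0 ≡ 9. → (3, 9)
8Q: (3, 9) + (3, 8): same x and y₁ ≡ -y₂, so the sum is O.
9Q: O + (3, 8) = (3, 8) (identity).
10Q: tangent at (3, 8): λ = (3·3² + 14)/(2·8) ≡ 7/16. 16⁻¹ ≡ 16 (mod 17) since 16·16 = 256 ≡ 1, so λ ≡ 7·16 ≡ 10.
  x = λ² - 3 - 3 = 100 - 6 ≡ 9; y = λ·(3 - 9) - 8 ≡ 0. → (9, 0)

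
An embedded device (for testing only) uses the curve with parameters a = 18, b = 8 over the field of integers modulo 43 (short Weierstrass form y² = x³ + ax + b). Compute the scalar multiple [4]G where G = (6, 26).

Double-and-add on 4 = (100)₂. Start with G = (6, 26) for the leading 1-bit.
double: tangent at (6, 26): λ = (3·6² + 18)/(2·26) ≡ 40/9. 9⁻¹ ≡ 24 (mod 43), so λ ≡ 40·24 ≡ 14.
  x = λ² - 6 - 6 = 196 - 12 ≡ 12; y = λ·(6 - 12) - 26 ≡ 19. → (12, 19)
double: tangent at (12, 19): λ = (3·12² + 18)/(2·19) ≡ 20/38. 38⁻¹ ≡ 17 (mod 43) since 38·17 = 646 ≡ 1, so λ ≡ 20·17 ≡ 39.
  x = λ² - 12 - 12 = 1521 - 24 ≡ 35; y = λ·(12 - 35) - 19 ≡ 30. → (35, 30)

(35, 30)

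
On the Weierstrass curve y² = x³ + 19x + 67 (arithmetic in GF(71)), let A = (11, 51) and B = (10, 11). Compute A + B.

(11, 51) + (10, 11). λ = (11 - 51)/(10 - 11) ≡ 31/70 mod 71. 70⁻¹ ≡ 70 (mod 71) since 70·70 = 4900 ≡ 1, so λ ≡ 40.
  x = λ² - 11 - 10 = 1600 - 21 ≡ 17; y = λ·(11 - 17) - 51 ≡ 64. → (17, 64)

(17, 64)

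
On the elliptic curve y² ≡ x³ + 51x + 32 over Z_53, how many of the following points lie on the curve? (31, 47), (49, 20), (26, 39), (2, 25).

(31, 47): 47² ≡ 36, rhs ≡ 28 → off.
(49, 20): 20² ≡ 29, rhs ≡ 29 → on.
(26, 39): 39² ≡ 37, rhs ≡ 13 → off.
(2, 25): 25² ≡ 42, rhs ≡ 36 → off.

1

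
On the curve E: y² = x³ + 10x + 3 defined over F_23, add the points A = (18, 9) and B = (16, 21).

(2, 10)

(18, 9) + (16, 21). λ = (21 - 9)/(16 - 18) ≡ 12/21 mod 23. 21⁻¹ ≡ 11 (mod 23) since 21·11 = 231 ≡ 1, so λ ≡ 17.
  x = λ² - 18 - 16 = 289 - 34 ≡ 2; y = λ·(18 - 2) - 9 ≡ 10. → (2, 10)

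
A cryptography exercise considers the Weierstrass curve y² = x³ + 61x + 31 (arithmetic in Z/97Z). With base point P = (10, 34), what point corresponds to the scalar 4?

Double-and-add on 4 = (100)₂. Start with P = (10, 34) for the leading 1-bit.
double: tangent at (10, 34): λ = (3·10² + 61)/(2·34) ≡ 70/68. 68⁻¹ ≡ 10 (mod 97) since 68·10 = 680 ≡ 1, so λ ≡ 70·10 ≡ 21.
  x = λ² - 10 - 10 = 441 - 20 ≡ 33; y = λ·(10 - 33) - 34 ≡ 65. → (33, 65)
double: tangent at (33, 65): λ = (3·33² + 61)/(2·65) ≡ 30/33. 33⁻¹ ≡ 50 (mod 97) since 33·50 = 1650 ≡ 1, so λ ≡ 30·50 ≡ 45.
  x = λ² - 33 - 33 = 2025 - 66 ≡ 19; y = λ·(33 - 19) - 65 ≡ 80. → (19, 80)

(19, 80)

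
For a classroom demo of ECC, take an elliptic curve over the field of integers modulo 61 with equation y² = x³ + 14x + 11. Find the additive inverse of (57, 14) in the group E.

-(57, 14) = (57, -14 mod 61) = (57, 47).

(57, 47)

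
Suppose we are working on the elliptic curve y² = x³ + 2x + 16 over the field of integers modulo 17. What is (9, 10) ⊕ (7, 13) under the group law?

(9, 10) + (7, 13). λ = (13 - 10)/(7 - 9) ≡ 3/15 mod 17. 15⁻¹ ≡ 8 (mod 17), so λ ≡ 7.
  x = λ² - 9 - 7 = 49 - 16 ≡ 16; y = λ·(9 - 16) - 10 ≡ 9. → (16, 9)

(16, 9)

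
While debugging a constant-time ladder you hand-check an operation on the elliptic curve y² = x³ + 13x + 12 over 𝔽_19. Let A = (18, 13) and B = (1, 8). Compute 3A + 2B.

(7, 3)

First 3A:
Repeated addition: build up to 3A.
2A: tangent at (18, 13): λ = (3·18² + 13)/(2·13) ≡ 16/7. 7⁻¹ ≡ 11 (mod 19) since 7·11 = 77 ≡ 1, so λ ≡ 16·11 ≡ 5.
  x = λ² - 18 - 18 = 25 - 36 ≡ 8; y = λ·(18 - 8) - 13 ≡ 18. → (8, 18)
3A: (8, 18) + (18, 13). λ = (13 - 18)/(18 - 8) ≡ 14/10 mod 19. 10⁻¹ ≡ 2 (mod 19) since 10·2 = 20 ≡ 1, so λ ≡ 9.
  x = λ² - 8 - 18 = 81 - 26 ≡ 17; y = λ·(8 - 17) - 18 ≡ 15. → (17, 15)
3A = (17, 15).
Next 2B:
Repeated addition: build up to 2B.
2B: tangent at (1, 8): λ = (3·1² + 13)/(2·8) ≡ 16/16. 16⁻¹ ≡ 6 (mod 19) since 16·6 = 96 ≡ 1, so λ ≡ 16·6 ≡ 1.
  x = λ² - 1 - 1 = 1 - 2 ≡ 18; y = λ·(1 - 18) - 8 ≡ 13. → (18, 13)
2B = (18, 13).
Finally 3A + 2B:
(17, 15) + (18, 13). λ = (13 - 15)/(18 - 17) ≡ 17/1 mod 19. 1⁻¹ ≡ 1 (mod 19) since 1·1 = 1 ≡ 1, so λ ≡ 17.
  x = λ² - 17 - 18 = 289 - 35 ≡ 7; y = λ·(17 - 7) - 15 ≡ 3. → (7, 3)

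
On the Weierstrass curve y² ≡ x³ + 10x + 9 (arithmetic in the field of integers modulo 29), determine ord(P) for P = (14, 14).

2P: tangent at (14, 14): λ = (3·14² + 10)/(2·14) ≡ 18/28. 28⁻¹ ≡ 28 (mod 29) since 28·28 = 784 ≡ 1, so λ ≡ 18·28 ≡ 11.
  x = λ² - 14 - 14 = 121 - 28 ≡ 6; y = λ·(14 - 6) - 14 ≡ 16. → (6, 16)
3P: (6, 16) + (14, 14). λ = (14 - 16)/(14 - 6) ≡ 27/8 mod 29. 8⁻¹ ≡ 11 (mod 29), so λ ≡ 7.
  x = λ² - 6 - 14 = 49 - 20 ≡ 0; y = λ·(6 - 0) - 16 ≡ 26. → (0, 26)
4P: (0, 26) + (14, 14). λ = (14 - 26)/(14 - 0) ≡ 17/14 mod 29. 14⁻¹ ≡ 27 (mod 29) since 14·27 = 378 ≡ 1, so λ ≡ 24.
  x = λ² - 0 - 14 = 576 - 14 ≡ 11; y = λ·(0 - 11) - 26 ≡ 0. → (11, 0)
5P: (11, 0) + (14, 14). λ = (14 - 0)/(14 - 11) ≡ 14/3 mod 29. 3⁻¹ ≡ 10 (mod 29), so λ ≡ 24.
  x = λ² - 11 - 14 = 576 - 25 ≡ 0; y = λ·(11 - 0) - 0 ≡ 3. → (0, 3)
6P: (0, 3) + (14, 14). λ = (14 - 3)/(14 - 0) ≡ 11/14 mod 29. 14⁻¹ ≡ 27 (mod 29) since 14·27 = 378 ≡ 1, so λ ≡ 7.
  x = λ² - 0 - 14 = 49 - 14 ≡ 6; y = λ·(0 - 6) - 3 ≡ 13. → (6, 13)
7P: (6, 13) + (14, 14). λ = (14 - 13)/(14 - 6) ≡ 1/8 mod 29. 8⁻¹ ≡ 11 (mod 29) since 8·11 = 88 ≡ 1, so λ ≡ 11.
  x = λ² - 6 - 14 = 121 - 20 ≡ 14; y = λ·(6 - 14) - 13 ≡ 15. → (14, 15)
8P: (14, 15) + (14, 14): same x and y₁ ≡ -y₂, so the sum is the point at infinity.
8P = the point at infinity, so the order is 8.

8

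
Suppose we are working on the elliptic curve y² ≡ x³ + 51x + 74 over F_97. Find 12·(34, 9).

Write Q = (34, 9).
Repeated addition: build up to 12Q.
2Q: tangent at (34, 9): λ = (3·34² + 51)/(2·9) ≡ 27/18. 18⁻¹ ≡ 27 (mod 97), so λ ≡ 27·27 ≡ 50.
  x = λ² - 34 - 34 = 2500 - 68 ≡ 7; y = λ·(34 - 7) - 9 ≡ 80. → (7, 80)
3Q: (7, 80) + (34, 9). λ = (9 - 80)/(34 - 7) ≡ 26/27 mod 97. 27⁻¹ ≡ 18 (mod 97) since 27·18 = 486 ≡ 1, so λ ≡ 80.
  x = λ² - 7 - 34 = 6400 - 41 ≡ 54; y = λ·(7 - 54) - 80 ≡ 40. → (54, 40)
4Q: (54, 40) + (34, 9). λ = (9 - 40)/(34 - 54) ≡ 66/77 mod 97. 77⁻¹ ≡ 63 (mod 97) since 77·63 = 4851 ≡ 1, so λ ≡ 84.
  x = λ² - 54 - 34 = 7056 - 88 ≡ 81; y = λ·(54 - 81) - 40 ≡ 20. → (81, 20)
5Q: (81, 20) + (34, 9). λ = (9 - 20)/(34 - 81) ≡ 86/50 mod 97. 50⁻¹ ≡ 33 (mod 97), so λ ≡ 25.
  x = λ² - 81 - 34 = 625 - 115 ≡ 25; y = λ·(81 - 25) - 20 ≡ 22. → (25, 22)
6Q: (25, 22) + (34, 9). λ = (9 - 22)/(34 - 25) ≡ 84/9 mod 97. 9⁻¹ ≡ 54 (mod 97), so λ ≡ 74.
  x = λ² - 25 - 34 = 5476 - 59 ≡ 82; y = λ·(25 - 82) - 22 ≡ 28. → (82, 28)
7Q: (82, 28) + (34, 9). λ = (9 - 28)/(34 - 82) ≡ 78/49 mod 97. 49⁻¹ ≡ 2 (mod 97) since 49·2 = 98 ≡ 1, so λ ≡ 59.
  x = λ² - 82 - 34 = 3481 - 116 ≡ 67; y = λ·(82 - 67) - 28 ≡ 81. → (67, 81)
8Q: (67, 81) + (34, 9). λ = (9 - 81)/(34 - 67) ≡ 25/64 mod 97. 64⁻¹ ≡ 47 (mod 97) since 64·47 = 3008 ≡ 1, so λ ≡ 11.
  x = λ² - 67 - 34 = 121 - 101 ≡ 20; y = λ·(67 - 20) - 81 ≡ 48. → (20, 48)
9Q: (20, 48) + (34, 9). λ = (9 - 48)/(34 - 20) ≡ 58/14 mod 97. 14⁻¹ ≡ 7 (mod 97) since 14·7 = 98 ≡ 1, so λ ≡ 18.
  x = λ² - 20 - 34 = 324 - 54 ≡ 76; y = λ·(20 - 76) - 48 ≡ 11. → (76, 11)
10Q: (76, 11) + (34, 9). λ = (9 - 11)/(34 - 76) ≡ 95/55 mod 97. 55⁻¹ ≡ 30 (mod 97) since 55·30 = 1650 ≡ 1, so λ ≡ 37.
  x = λ² - 76 - 34 = 1369 - 110 ≡ 95; y = λ·(76 - 95) - 11 ≡ 62. → (95, 62)
11Q: (95, 62) + (34, 9). λ = (9 - 62)/(34 - 95) ≡ 44/36 mod 97. 36⁻¹ ≡ 62 (mod 97), so λ ≡ 12.
  x = λ² - 95 - 34 = 144 - 129 ≡ 15; y = λ·(95 - 15) - 62 ≡ 25. → (15, 25)
12Q: (15, 25) + (34, 9). λ = (9 - 25)/(34 - 15) ≡ 81/19 mod 97. 19⁻¹ ≡ 46 (mod 97), so λ ≡ 40.
  x = λ² - 15 - 34 = 1600 - 49 ≡ 96; y = λ·(15 - 96) - 25 ≡ 33. → (96, 33)

(96, 33)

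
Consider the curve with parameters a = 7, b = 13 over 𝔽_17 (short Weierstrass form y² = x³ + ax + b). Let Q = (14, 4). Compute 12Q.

Repeated addition: build up to 12Q.
2Q: tangent at (14, 4): λ = (3·14² + 7)/(2·4) ≡ 0/8. 8⁻¹ ≡ 15 (mod 17), so λ ≡ 0·15 ≡ 0.
  x = λ² - 14 - 14 = 0 - 28 ≡ 6; y = λ·(14 - 6) - 4 ≡ 13. → (6, 13)
3Q: (6, 13) + (14, 4). λ = (4 - 13)/(14 - 6) ≡ 8/8 mod 17. 8⁻¹ ≡ 15 (mod 17) since 8·15 = 120 ≡ 1, so λ ≡ 1.
  x = λ² - 6 - 14 = 1 - 20 ≡ 15; y = λ·(6 - 15) - 13 ≡ 12. → (15, 12)
4Q: (15, 12) + (14, 4). λ = (4 - 12)/(14 - 15) ≡ 9/16 mod 17. 16⁻¹ ≡ 16 (mod 17) since 16·16 = 256 ≡ 1, so λ ≡ 8.
  x = λ² - 15 - 14 = 64 - 29 ≡ 1; y = λ·(15 - 1) - 12 ≡ 15. → (1, 15)
5Q: (1, 15) + (14, 4). λ = (4 - 15)/(14 - 1) ≡ 6/13 mod 17. 13⁻¹ ≡ 4 (mod 17) since 13·4 = 52 ≡ 1, so λ ≡ 7.
  x = λ² - 1 - 14 = 49 - 15 ≡ 0; y = λ·(1 - 0) - 15 ≡ 9. → (0, 9)
6Q: (0, 9) + (14, 4). λ = (4 - 9)/(14 - 0) ≡ 12/14 mod 17. 14⁻¹ ≡ 11 (mod 17), so λ ≡ 13.
  x = λ² - 0 - 14 = 169 - 14 ≡ 2; y = λ·(0 - 2) - 9 ≡ 16. → (2, 16)
7Q: (2, 16) + (14, 4). λ = (4 - 16)/(14 - 2) ≡ 5/12 mod 17. 12⁻¹ ≡ 10 (mod 17), so λ ≡ 16.
  x = λ² - 2 - 14 = 256 - 16 ≡ 2; y = λ·(2 - 2) - 16 ≡ 1. → (2, 1)
8Q: (2, 1) + (14, 4). λ = (4 - 1)/(14 - 2) ≡ 3/12 mod 17. 12⁻¹ ≡ 10 (mod 17) since 12·10 = 120 ≡ 1, so λ ≡ 13.
  x = λ² - 2 - 14 = 169 - 16 ≡ 0; y = λ·(2 - 0) - 1 ≡ 8. → (0, 8)
9Q: (0, 8) + (14, 4). λ = (4 - 8)/(14 - 0) ≡ 13/14 mod 17. 14⁻¹ ≡ 11 (mod 17), so λ ≡ 7.
  x = λ² - 0 - 14 = 49 - 14 ≡ 1; y = λ·(0 - 1) - 8 ≡ 2. → (1, 2)
10Q: (1, 2) + (14, 4). λ = (4 - 2)/(14 - 1) ≡ 2/13 mod 17. 13⁻¹ ≡ 4 (mod 17), so λ ≡ 8.
  x = λ² - 1 - 14 = 64 - 15 ≡ 15; y = λ·(1 - 15) - 2 ≡ 5. → (15, 5)
11Q: (15, 5) + (14, 4). λ = (4 - 5)/(14 - 15) ≡ 16/16 mod 17. 16⁻¹ ≡ 16 (mod 17), so λ ≡ 1.
  x = λ² - 15 - 14 = 1 - 29 ≡ 6; y = λ·(15 - 6) - 5 ≡ 4. → (6, 4)
12Q: (6, 4) + (14, 4). λ = (4 - 4)/(14 - 6) ≡ 0/8 mod 17. 8⁻¹ ≡ 15 (mod 17), so λ ≡ 0.
  x = λ² - 6 - 14 = 0 - 20 ≡ 14; y = λ·(6 - 14) - 4 ≡ 13. → (14, 13)

(14, 13)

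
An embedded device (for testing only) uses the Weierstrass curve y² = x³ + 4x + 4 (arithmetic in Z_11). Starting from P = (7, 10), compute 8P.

Repeated addition: build up to 8P.
2P: tangent at (7, 10): λ = (3·7² + 4)/(2·10) ≡ 8/9. 9⁻¹ ≡ 5 (mod 11), so λ ≡ 8·5 ≡ 7.
  x = λ² - 7 - 7 = 49 - 14 ≡ 2; y = λ·(7 - 2) - 10 ≡ 3. → (2, 3)
3P: (2, 3) + (7, 10). λ = (10 - 3)/(7 - 2) ≡ 7/5 mod 11. 5⁻¹ ≡ 9 (mod 11), so λ ≡ 8.
  x = λ² - 2 - 7 = 64 - 9 ≡ 0; y = λ·(2 - 0) - 3 ≡ 2. → (0, 2)
4P: (0, 2) + (7, 10). λ = (10 - 2)/(7 - 0) ≡ 8/7 mod 11. 7⁻¹ ≡ 8 (mod 11), so λ ≡ 9.
  x = λ² - 0 - 7 = 81 - 7 ≡ 8; y = λ·(0 - 8) - 2 ≡ 3. → (8, 3)
5P: (8, 3) + (7, 10). λ = (10 - 3)/(7 - 8) ≡ 7/10 mod 11. 10⁻¹ ≡ 10 (mod 11) since 10·10 = 100 ≡ 1, so λ ≡ 4.
  x = λ² - 8 - 7 = 16 - 15 ≡ 1; y = λ·(8 - 1) - 3 ≡ 3. → (1, 3)
6P: (1, 3) + (7, 10). λ = (10 - 3)/(7 - 1) ≡ 7/6 mod 11. 6⁻¹ ≡ 2 (mod 11) since 6·2 = 12 ≡ 1, so λ ≡ 3.
  x = λ² - 1 - 7 = 9 - 8 ≡ 1; y = λ·(1 - 1) - 3 ≡ 8. → (1, 8)
7P: (1, 8) + (7, 10). λ = (10 - 8)/(7 - 1) ≡ 2/6 mod 11. 6⁻¹ ≡ 2 (mod 11), so λ ≡ 4.
  x = λ² - 1 - 7 = 16 - 8 ≡ 8; y = λ·(1 - 8) - 8 ≡ 8. → (8, 8)
8P: (8, 8) + (7, 10). λ = (10 - 8)/(7 - 8) ≡ 2/10 mod 11. 10⁻¹ ≡ 10 (mod 11), so λ ≡ 9.
  x = λ² - 8 - 7 = 81 - 15 ≡ 0; y = λ·(8 - 0) - 8 ≡ 9. → (0, 9)

(0, 9)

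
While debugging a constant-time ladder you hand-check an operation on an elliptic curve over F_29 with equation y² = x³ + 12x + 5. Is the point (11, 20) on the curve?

no

y² = 20² ≡ 23; x³ + 12x + 5 = 1468 ≡ 18 (mod 29). 23 ≠ 18.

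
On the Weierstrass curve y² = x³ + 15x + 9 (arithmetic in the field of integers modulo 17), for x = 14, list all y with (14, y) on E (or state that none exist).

none

x³ + 15x + 9 = 2963 ≡ 5 (mod 17).
5 is a non-residue mod 17; no y exists.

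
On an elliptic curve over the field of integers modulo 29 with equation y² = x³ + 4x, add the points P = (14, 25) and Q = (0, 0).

(21, 6)

(14, 25) + (0, 0). λ = (0 - 25)/(0 - 14) ≡ 4/15 mod 29. 15⁻¹ ≡ 2 (mod 29), so λ ≡ 8.
  x = λ² - 14 - 0 = 64 - 14 ≡ 21; y = λ·(14 - 21) - 25 ≡ 6. → (21, 6)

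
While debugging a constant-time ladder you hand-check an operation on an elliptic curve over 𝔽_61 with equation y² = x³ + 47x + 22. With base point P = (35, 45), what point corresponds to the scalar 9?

(41, 54)

Double-and-add on 9 = (1001)₂. Start with P = (35, 45) for the leading 1-bit.
double: tangent at (35, 45): λ = (3·35² + 47)/(2·45) ≡ 1/29. 29⁻¹ ≡ 40 (mod 61), so λ ≡ 1·40 ≡ 40.
  x = λ² - 35 - 35 = 1600 - 70 ≡ 5; y = λ·(35 - 5) - 45 ≡ 57. → (5, 57)
double: tangent at (5, 57): λ = (3·5² + 47)/(2·57) ≡ 0/53. 53⁻¹ ≡ 38 (mod 61), so λ ≡ 0·38 ≡ 0.
  x = λ² - 5 - 5 = 0 - 10 ≡ 51; y = λ·(5 - 51) - 57 ≡ 4. → (51, 4)
double: tangent at (51, 4): λ = (3·51² + 47)/(2·4) ≡ 42/8. 8⁻¹ ≡ 23 (mod 61) since 8·23 = 184 ≡ 1, so λ ≡ 42·23 ≡ 51.
  x = λ² - 51 - 51 = 2601 - 102 ≡ 59; y = λ·(51 - 59) - 4 ≡ 15. → (59, 15)
add P: (59, 15) + (35, 45). λ = (45 - 15)/(35 - 59) ≡ 30/37 mod 61. 37⁻¹ ≡ 33 (mod 61), so λ ≡ 14.
  x = λ² - 59 - 35 = 196 - 94 ≡ 41; y = λ·(59 - 41) - 15 ≡ 54. → (41, 54)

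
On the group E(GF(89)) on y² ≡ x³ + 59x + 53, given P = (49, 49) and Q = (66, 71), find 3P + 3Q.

(7, 39)

First 3P:
Repeated addition: build up to 3P.
2P: tangent at (49, 49): λ = (3·49² + 59)/(2·49) ≡ 53/9. 9⁻¹ ≡ 10 (mod 89) since 9·10 = 90 ≡ 1, so λ ≡ 53·10 ≡ 85.
  x = λ² - 49 - 49 = 7225 - 98 ≡ 7; y = λ·(49 - 7) - 49 ≡ 50. → (7, 50)
3P: (7, 50) + (49, 49). λ = (49 - 50)/(49 - 7) ≡ 88/42 mod 89. 42⁻¹ ≡ 53 (mod 89), so λ ≡ 36.
  x = λ² - 7 - 49 = 1296 - 56 ≡ 83; y = λ·(7 - 83) - 50 ≡ 62. → (83, 62)
3P = (83, 62).
Next 3Q:
Repeated addition: build up to 3Q.
2Q: tangent at (66, 71): λ = (3·66² + 59)/(2·71) ≡ 44/53. 53⁻¹ ≡ 42 (mod 89), so λ ≡ 44·42 ≡ 68.
  x = λ² - 66 - 66 = 4624 - 132 ≡ 42; y = λ·(66 - 42) - 71 ≡ 48. → (42, 48)
3Q: (42, 48) + (66, 71). λ = (71 - 48)/(66 - 42) ≡ 23/24 mod 89. 24⁻¹ ≡ 26 (mod 89) since 24·26 = 624 ≡ 1, so λ ≡ 64.
  x = λ² - 42 - 66 = 4096 - 108 ≡ 72; y = λ·(42 - 72) - 48 ≡ 79. → (72, 79)
3Q = (72, 79).
Finally 3P + 3Q:
(83, 62) + (72, 79). λ = (79 - 62)/(72 - 83) ≡ 17/78 mod 89. 78⁻¹ ≡ 8 (mod 89), so λ ≡ 47.
  x = λ² - 83 - 72 = 2209 - 155 ≡ 7; y = λ·(83 - 7) - 62 ≡ 39. → (7, 39)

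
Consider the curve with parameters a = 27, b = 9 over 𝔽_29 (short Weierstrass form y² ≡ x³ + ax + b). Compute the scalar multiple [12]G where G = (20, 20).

Repeated addition: build up to 12G.
2G: tangent at (20, 20): λ = (3·20² + 27)/(2·20) ≡ 9/11. 11⁻¹ ≡ 8 (mod 29) since 11·8 = 88 ≡ 1, so λ ≡ 9·8 ≡ 14.
  x = λ² - 20 - 20 = 196 - 40 ≡ 11; y = λ·(20 - 11) - 20 ≡ 19. → (11, 19)
3G: (11, 19) + (20, 20). λ = (20 - 19)/(20 - 11) ≡ 1/9 mod 29. 9⁻¹ ≡ 13 (mod 29), so λ ≡ 13.
  x = λ² - 11 - 20 = 169 - 31 ≡ 22; y = λ·(11 - 22) - 19 ≡ 12. → (22, 12)
4G: (22, 12) + (20, 20). λ = (20 - 12)/(20 - 22) ≡ 8/27 mod 29. 27⁻¹ ≡ 14 (mod 29), so λ ≡ 25.
  x = λ² - 22 - 20 = 625 - 42 ≡ 3; y = λ·(22 - 3) - 12 ≡ 28. → (3, 28)
5G: (3, 28) + (20, 20). λ = (20 - 28)/(20 - 3) ≡ 21/17 mod 29. 17⁻¹ ≡ 12 (mod 29), so λ ≡ 20.
  x = λ² - 3 - 20 = 400 - 23 ≡ 0; y = λ·(3 - 0) - 28 ≡ 3. → (0, 3)
6G: (0, 3) + (20, 20). λ = (20 - 3)/(20 - 0) ≡ 17/20 mod 29. 20⁻¹ ≡ 16 (mod 29), so λ ≡ 11.
  x = λ² - 0 - 20 = 121 - 20 ≡ 14; y = λ·(0 - 14) - 3 ≡ 17. → (14, 17)
7G: (14, 17) + (20, 20). λ = (20 - 17)/(20 - 14) ≡ 3/6 mod 29. 6⁻¹ ≡ 5 (mod 29), so λ ≡ 15.
  x = λ² - 14 - 20 = 225 - 34 ≡ 17; y = λ·(14 - 17) - 17 ≡ 25. → (17, 25)
8G: (17, 25) + (20, 20). λ = (20 - 25)/(20 - 17) ≡ 24/3 mod 29. 3⁻¹ ≡ 10 (mod 29), so λ ≡ 8.
  x = λ² - 17 - 20 = 64 - 37 ≡ 27; y = λ·(17 - 27) - 25 ≡ 11. → (27, 11)
9G: (27, 11) + (20, 20). λ = (20 - 11)/(20 - 27) ≡ 9/22 mod 29. 22⁻¹ ≡ 4 (mod 29) since 22·4 = 88 ≡ 1, so λ ≡ 7.
  x = λ² - 27 - 20 = 49 - 47 ≡ 2; y = λ·(27 - 2) - 11 ≡ 19. → (2, 19)
10G: (2, 19) + (20, 20). λ = (20 - 19)/(20 - 2) ≡ 1/18 mod 29. 18⁻¹ ≡ 21 (mod 29) since 18·21 = 378 ≡ 1, so λ ≡ 21.
  x = λ² - 2 - 20 = 441 - 22 ≡ 13; y = λ·(2 - 13) - 19 ≡ 11. → (13, 11)
11G: (13, 11) + (20, 20). λ = (20 - 11)/(20 - 13) ≡ 9/7 mod 29. 7⁻¹ ≡ 25 (mod 29), so λ ≡ 22.
  x = λ² - 13 - 20 = 484 - 33 ≡ 16; y = λ·(13 - 16) - 11 ≡ 10. → (16, 10)
12G: (16, 10) + (20, 20). λ = (20 - 10)/(20 - 16) ≡ 10/4 mod 29. 4⁻¹ ≡ 22 (mod 29) since 4·22 = 88 ≡ 1, so λ ≡ 17.
  x = λ² - 16 - 20 = 289 - 36 ≡ 21; y = λ·(16 - 21) - 10 ≡ 21. → (21, 21)

(21, 21)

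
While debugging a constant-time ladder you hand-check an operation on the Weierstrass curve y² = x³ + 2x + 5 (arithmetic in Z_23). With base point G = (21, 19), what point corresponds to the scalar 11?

Double-and-add on 11 = (1011)₂. Start with G = (21, 19) for the leading 1-bit.
double: tangent at (21, 19): λ = (3·21² + 2)/(2·19) ≡ 14/15. 15⁻¹ ≡ 20 (mod 23) since 15·20 = 300 ≡ 1, so λ ≡ 14·20 ≡ 4.
  x = λ² - 21 - 21 = 16 - 42 ≡ 20; y = λ·(21 - 20) - 19 ≡ 8. → (20, 8)
double: tangent at (20, 8): λ = (3·20² + 2)/(2·8) ≡ 6/16. 16⁻¹ ≡ 13 (mod 23) since 16·13 = 208 ≡ 1, so λ ≡ 6·13 ≡ 9.
  x = λ² - 20 - 20 = 81 - 40 ≡ 18; y = λ·(20 - 18) - 8 ≡ 10. → (18, 10)
add G: (18, 10) + (21, 19). λ = (19 - 10)/(21 - 18) ≡ 9/3 mod 23. 3⁻¹ ≡ 8 (mod 23), so λ ≡ 3.
  x = λ² - 18 - 21 = 9 - 39 ≡ 16; y = λ·(18 - 16) - 10 ≡ 19. → (16, 19)
double: tangent at (16, 19): λ = (3·16² + 2)/(2·19) ≡ 11/15. 15⁻¹ ≡ 20 (mod 23), so λ ≡ 11·20 ≡ 13.
  x = λ² - 16 - 16 = 169 - 32 ≡ 22; y = λ·(16 - 22) - 19 ≡ 18. → (22, 18)
add G: (22, 18) + (21, 19). λ = (19 - 18)/(21 - 22) ≡ 1/22 mod 23. 22⁻¹ ≡ 22 (mod 23), so λ ≡ 22.
  x = λ² - 22 - 21 = 484 - 43 ≡ 4; y = λ·(22 - 4) - 18 ≡ 10. → (4, 10)

(4, 10)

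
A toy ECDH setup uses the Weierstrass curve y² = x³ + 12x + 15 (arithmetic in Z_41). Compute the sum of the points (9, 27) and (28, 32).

(6, 4)

(9, 27) + (28, 32). λ = (32 - 27)/(28 - 9) ≡ 5/19 mod 41. 19⁻¹ ≡ 13 (mod 41), so λ ≡ 24.
  x = λ² - 9 - 28 = 576 - 37 ≡ 6; y = λ·(9 - 6) - 27 ≡ 4. → (6, 4)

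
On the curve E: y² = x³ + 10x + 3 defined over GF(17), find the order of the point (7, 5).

2P: tangent at (7, 5): λ = (3·7² + 10)/(2·5) ≡ 4/10. 10⁻¹ ≡ 12 (mod 17), so λ ≡ 4·12 ≡ 14.
  x = λ² - 7 - 7 = 196 - 14 ≡ 12; y = λ·(7 - 12) - 5 ≡ 10. → (12, 10)
3P: (12, 10) + (7, 5). λ = (5 - 10)/(7 - 12) ≡ 12/12 mod 17. 12⁻¹ ≡ 10 (mod 17), so λ ≡ 1.
  x = λ² - 12 - 7 = 1 - 19 ≡ 16; y = λ·(12 - 16) - 10 ≡ 3. → (16, 3)
4P: (16, 3) + (7, 5). λ = (5 - 3)/(7 - 16) ≡ 2/8 mod 17. 8⁻¹ ≡ 15 (mod 17) since 8·15 = 120 ≡ 1, so λ ≡ 13.
  x = λ² - 16 - 7 = 169 - 23 ≡ 10; y = λ·(16 - 10) - 3 ≡ 7. → (10, 7)
5P: (10, 7) + (7, 5). λ = (5 - 7)/(7 - 10) ≡ 15/14 mod 17. 14⁻¹ ≡ 11 (mod 17) since 14·11 = 154 ≡ 1, so λ ≡ 12.
  x = λ² - 10 - 7 = 144 - 17 ≡ 8; y = λ·(10 - 8) - 7 ≡ 0. → (8, 0)
6P: (8, 0) + (7, 5). λ = (5 - 0)/(7 - 8) ≡ 5/16 mod 17. 16⁻¹ ≡ 16 (mod 17) since 16·16 = 256 ≡ 1, so λ ≡ 12.
  x = λ² - 8 - 7 = 144 - 15 ≡ 10; y = λ·(8 - 10) - 0 ≡ 10. → (10, 10)
7P: (10, 10) + (7, 5). λ = (5 - 10)/(7 - 10) ≡ 12/14 mod 17. 14⁻¹ ≡ 11 (mod 17), so λ ≡ 13.
  x = λ² - 10 - 7 = 169 - 17 ≡ 16; y = λ·(10 - 16) - 10 ≡ 14. → (16, 14)
8P: (16, 14) + (7, 5). λ = (5 - 14)/(7 - 16) ≡ 8/8 mod 17. 8⁻¹ ≡ 15 (mod 17), so λ ≡ 1.
  x = λ² - 16 - 7 = 1 - 23 ≡ 12; y = λ·(16 - 12) - 14 ≡ 7. → (12, 7)
9P: (12, 7) + (7, 5). λ = (5 - 7)/(7 - 12) ≡ 15/12 mod 17. 12⁻¹ ≡ 10 (mod 17), so λ ≡ 14.
  x = λ² - 12 - 7 = 196 - 19 ≡ 7; y = λ·(12 - 7) - 7 ≡ 12. → (7, 12)
10P: (7, 12) + (7, 5): same x and y₁ ≡ -y₂, so the sum is O.
10P = O, so the order is 10.

10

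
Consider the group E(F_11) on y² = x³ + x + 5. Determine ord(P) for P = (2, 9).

11

2P: tangent at (2, 9): λ = (3·2² + 1)/(2·9) ≡ 2/7. 7⁻¹ ≡ 8 (mod 11), so λ ≡ 2·8 ≡ 5.
  x = λ² - 2 - 2 = 25 - 4 ≡ 10; y = λ·(2 - 10) - 9 ≡ 6. → (10, 6)
3P: (10, 6) + (2, 9). λ = (9 - 6)/(2 - 10) ≡ 3/3 mod 11. 3⁻¹ ≡ 4 (mod 11) since 3·4 = 12 ≡ 1, so λ ≡ 1.
  x = λ² - 10 - 2 = 1 - 12 ≡ 0; y = λ·(10 - 0) - 6 ≡ 4. → (0, 4)
4P: (0, 4) + (2, 9). λ = (9 - 4)/(2 - 0) ≡ 5/2 mod 11. 2⁻¹ ≡ 6 (mod 11), so λ ≡ 8.
  x = λ² - 0 - 2 = 64 - 2 ≡ 7; y = λ·(0 - 7) - 4 ≡ 6. → (7, 6)
5P: (7, 6) + (2, 9). λ = (9 - 6)/(2 - 7) ≡ 3/6 mod 11. 6⁻¹ ≡ 2 (mod 11), so λ ≡ 6.
  x = λ² - 7 - 2 = 36 - 9 ≡ 5; y = λ·(7 - 5) - 6 ≡ 6. → (5, 6)
6P: (5, 6) + (2, 9). λ = (9 - 6)/(2 - 5) ≡ 3/8 mod 11. 8⁻¹ ≡ 7 (mod 11) since 8·7 = 56 ≡ 1, so λ ≡ 10.
  x = λ² - 5 - 2 = 100 - 7 ≡ 5; y = λ·(5 - 5) - 6 ≡ 5. → (5, 5)
7P: (5, 5) + (2, 9). λ = (9 - 5)/(2 - 5) ≡ 4/8 mod 11. 8⁻¹ ≡ 7 (mod 11), so λ ≡ 6.
  x = λ² - 5 - 2 = 36 - 7 ≡ 7; y = λ·(5 - 7) - 5 ≡ 5. → (7, 5)
8P: (7, 5) + (2, 9). λ = (9 - 5)/(2 - 7) ≡ 4/6 mod 11. 6⁻¹ ≡ 2 (mod 11) since 6·2 = 12 ≡ 1, so λ ≡ 8.
  x = λ² - 7 - 2 = 64 - 9 ≡ 0; y = λ·(7 - 0) - 5 ≡ 7. → (0, 7)
9P: (0, 7) + (2, 9). λ = (9 - 7)/(2 - 0) ≡ 2/2 mod 11. 2⁻¹ ≡ 6 (mod 11) since 2·6 = 12 ≡ 1, so λ ≡ 1.
  x = λ² - 0 - 2 = 1 - 2 ≡ 10; y = λ·(0 - 10) - 7 ≡ 5. → (10, 5)
10P: (10, 5) + (2, 9). λ = (9 - 5)/(2 - 10) ≡ 4/3 mod 11. 3⁻¹ ≡ 4 (mod 11) since 3·4 = 12 ≡ 1, so λ ≡ 5.
  x = λ² - 10 - 2 = 25 - 12 ≡ 2; y = λ·(10 - 2) - 5 ≡ 2. → (2, 2)
11P: (2, 2) + (2, 9): same x and y₁ ≡ -y₂, so the sum is 𝒪.
11P = 𝒪, so the order is 11.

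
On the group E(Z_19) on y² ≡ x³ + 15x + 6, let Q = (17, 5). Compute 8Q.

Double-and-add on 8 = (1000)₂. Start with Q = (17, 5) for the leading 1-bit.
double: tangent at (17, 5): λ = (3·17² + 15)/(2·5) ≡ 8/10. 10⁻¹ ≡ 2 (mod 19), so λ ≡ 8·2 ≡ 16.
  x = λ² - 17 - 17 = 256 - 34 ≡ 13; y = λ·(17 - 13) - 5 ≡ 2. → (13, 2)
double: tangent at (13, 2): λ = (3·13² + 15)/(2·2) ≡ 9/4. 4⁻¹ ≡ 5 (mod 19), so λ ≡ 9·5 ≡ 7.
  x = λ² - 13 - 13 = 49 - 26 ≡ 4; y = λ·(13 - 4) - 2 ≡ 4. → (4, 4)
double: tangent at (4, 4): λ = (3·4² + 15)/(2·4) ≡ 6/8. 8⁻¹ ≡ 12 (mod 19) since 8·12 = 96 ≡ 1, so λ ≡ 6·12 ≡ 15.
  x = λ² - 4 - 4 = 225 - 8 ≡ 8; y = λ·(4 - 8) - 4 ≡ 12. → (8, 12)

(8, 12)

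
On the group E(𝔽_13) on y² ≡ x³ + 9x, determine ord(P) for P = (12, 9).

2P: tangent at (12, 9): λ = (3·12² + 9)/(2·9) ≡ 12/5. 5⁻¹ ≡ 8 (mod 13) since 5·8 = 40 ≡ 1, so λ ≡ 12·8 ≡ 5.
  x = λ² - 12 - 12 = 25 - 24 ≡ 1; y = λ·(12 - 1) - 9 ≡ 7. → (1, 7)
3P: (1, 7) + (12, 9). λ = (9 - 7)/(12 - 1) ≡ 2/11 mod 13. 11⁻¹ ≡ 6 (mod 13), so λ ≡ 12.
  x = λ² - 1 - 12 = 144 - 13 ≡ 1; y = λ·(1 - 1) - 7 ≡ 6. → (1, 6)
4P: (1, 6) + (12, 9). λ = (9 - 6)/(12 - 1) ≡ 3/11 mod 13. 11⁻¹ ≡ 6 (mod 13), so λ ≡ 5.
  x = λ² - 1 - 12 = 25 - 13 ≡ 12; y = λ·(1 - 12) - 6 ≡ 4. → (12, 4)
5P: (12, 4) + (12, 9): same x and y₁ ≡ -y₂, so the sum is O.
5P = O, so the order is 5.

5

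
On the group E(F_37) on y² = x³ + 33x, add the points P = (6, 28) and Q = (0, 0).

(6, 28) + (0, 0). λ = (0 - 28)/(0 - 6) ≡ 9/31 mod 37. 31⁻¹ ≡ 6 (mod 37) since 31·6 = 186 ≡ 1, so λ ≡ 17.
  x = λ² - 6 - 0 = 289 - 6 ≡ 24; y = λ·(6 - 24) - 28 ≡ 36. → (24, 36)

(24, 36)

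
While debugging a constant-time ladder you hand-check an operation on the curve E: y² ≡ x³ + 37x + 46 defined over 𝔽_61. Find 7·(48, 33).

Write P = (48, 33).
Double-and-add on 7 = (111)₂. Start with P = (48, 33) for the leading 1-bit.
double: tangent at (48, 33): λ = (3·48² + 37)/(2·33) ≡ 56/5. 5⁻¹ ≡ 49 (mod 61) since 5·49 = 245 ≡ 1, so λ ≡ 56·49 ≡ 60.
  x = λ² - 48 - 48 = 3600 - 96 ≡ 27; y = λ·(48 - 27) - 33 ≡ 7. → (27, 7)
add P: (27, 7) + (48, 33). λ = (33 - 7)/(48 - 27) ≡ 26/21 mod 61. 21⁻¹ ≡ 32 (mod 61), so λ ≡ 39.
  x = λ² - 27 - 48 = 1521 - 75 ≡ 43; y = λ·(27 - 43) - 7 ≡ 40. → (43, 40)
double: tangent at (43, 40): λ = (3·43² + 37)/(2·40) ≡ 33/19. 19⁻¹ ≡ 45 (mod 61) since 19·45 = 855 ≡ 1, so λ ≡ 33·45 ≡ 21.
  x = λ² - 43 - 43 = 441 - 86 ≡ 50; y = λ·(43 - 50) - 40 ≡ 57. → (50, 57)
add P: (50, 57) + (48, 33). λ = (33 - 57)/(48 - 50) ≡ 37/59 mod 61. 59⁻¹ ≡ 30 (mod 61), so λ ≡ 12.
  x = λ² - 50 - 48 = 144 - 98 ≡ 46; y = λ·(50 - 46) - 57 ≡ 52. → (46, 52)

(46, 52)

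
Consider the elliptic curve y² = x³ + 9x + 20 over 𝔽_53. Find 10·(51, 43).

Write G = (51, 43).
Repeated addition: build up to 10G.
2G: tangent at (51, 43): λ = (3·51² + 9)/(2·43) ≡ 21/33. 33⁻¹ ≡ 45 (mod 53) since 33·45 = 1485 ≡ 1, so λ ≡ 21·45 ≡ 44.
  x = λ² - 51 - 51 = 1936 - 102 ≡ 32; y = λ·(51 - 32) - 43 ≡ 51. → (32, 51)
3G: (32, 51) + (51, 43). λ = (43 - 51)/(51 - 32) ≡ 45/19 mod 53. 19⁻¹ ≡ 14 (mod 53) since 19·14 = 266 ≡ 1, so λ ≡ 47.
  x = λ² - 32 - 51 = 2209 - 83 ≡ 6; y = λ·(32 - 6) - 51 ≡ 5. → (6, 5)
4G: (6, 5) + (51, 43). λ = (43 - 5)/(51 - 6) ≡ 38/45 mod 53. 45⁻¹ ≡ 33 (mod 53), so λ ≡ 35.
  x = λ² - 6 - 51 = 1225 - 57 ≡ 2; y = λ·(6 - 2) - 5 ≡ 29. → (2, 29)
5G: (2, 29) + (51, 43). λ = (43 - 29)/(51 - 2) ≡ 14/49 mod 53. 49⁻¹ ≡ 13 (mod 53) since 49·13 = 637 ≡ 1, so λ ≡ 23.
  x = λ² - 2 - 51 = 529 - 53 ≡ 52; y = λ·(2 - 52) - 29 ≡ 40. → (52, 40)
6G: (52, 40) + (51, 43). λ = (43 - 40)/(51 - 52) ≡ 3/52 mod 53. 52⁻¹ ≡ 52 (mod 53) since 52·52 = 2704 ≡ 1, so λ ≡ 50.
  x = λ² - 52 - 51 = 2500 - 103 ≡ 12; y = λ·(52 - 12) - 40 ≡ 52. → (12, 52)
7G: (12, 52) + (51, 43). λ = (43 - 52)/(51 - 12) ≡ 44/39 mod 53. 39⁻¹ ≡ 34 (mod 53), so λ ≡ 12.
  x = λ² - 12 - 51 = 144 - 63 ≡ 28; y = λ·(12 - 28) - 52 ≡ 21. → (28, 21)
8G: (28, 21) + (51, 43). λ = (43 - 21)/(51 - 28) ≡ 22/23 mod 53. 23⁻¹ ≡ 30 (mod 53), so λ ≡ 24.
  x = λ² - 28 - 51 = 576 - 79 ≡ 20; y = λ·(28 - 20) - 21 ≡ 12. → (20, 12)
9G: (20, 12) + (51, 43). λ = (43 - 12)/(51 - 20) ≡ 31/31 mod 53. 31⁻¹ ≡ 12 (mod 53) since 31·12 = 372 ≡ 1, so λ ≡ 1.
  x = λ² - 20 - 51 = 1 - 71 ≡ 36; y = λ·(20 - 36) - 12 ≡ 25. → (36, 25)
10G: (36, 25) + (51, 43). λ = (43 - 25)/(51 - 36) ≡ 18/15 mod 53. 15⁻¹ ≡ 46 (mod 53) since 15·46 = 690 ≡ 1, so λ ≡ 33.
  x = λ² - 36 - 51 = 1089 - 87 ≡ 48; y = λ·(36 - 48) - 25 ≡ 3. → (48, 3)

(48, 3)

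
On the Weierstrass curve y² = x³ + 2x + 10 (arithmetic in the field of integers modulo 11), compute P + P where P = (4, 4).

(7, 2)

tangent at (4, 4): λ = (3·4² + 2)/(2·4) ≡ 6/8. 8⁻¹ ≡ 7 (mod 11), so λ ≡ 6·7 ≡ 9.
  x = λ² - 4 - 4 = 81 - 8 ≡ 7; y = λ·(4 - 7) - 4 ≡ 2. → (7, 2)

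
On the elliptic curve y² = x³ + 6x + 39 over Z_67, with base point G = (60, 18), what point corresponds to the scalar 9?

(41, 14)

Repeated addition: build up to 9G.
2G: tangent at (60, 18): λ = (3·60² + 6)/(2·18) ≡ 19/36. 36⁻¹ ≡ 54 (mod 67), so λ ≡ 19·54 ≡ 21.
  x = λ² - 60 - 60 = 441 - 120 ≡ 53; y = λ·(60 - 53) - 18 ≡ 62. → (53, 62)
3G: (53, 62) + (60, 18). λ = (18 - 62)/(60 - 53) ≡ 23/7 mod 67. 7⁻¹ ≡ 48 (mod 67), so λ ≡ 32.
  x = λ² - 53 - 60 = 1024 - 113 ≡ 40; y = λ·(53 - 40) - 62 ≡ 19. → (40, 19)
4G: (40, 19) + (60, 18). λ = (18 - 19)/(60 - 40) ≡ 66/20 mod 67. 20⁻¹ ≡ 57 (mod 67) since 20·57 = 1140 ≡ 1, so λ ≡ 10.
  x = λ² - 40 - 60 = 100 - 100 ≡ 0; y = λ·(40 - 0) - 19 ≡ 46. → (0, 46)
5G: (0, 46) + (60, 18). λ = (18 - 46)/(60 - 0) ≡ 39/60 mod 67. 60⁻¹ ≡ 19 (mod 67), so λ ≡ 4.
  x = λ² - 0 - 60 = 16 - 60 ≡ 23; y = λ·(0 - 23) - 46 ≡ 63. → (23, 63)
6G: (23, 63) + (60, 18). λ = (18 - 63)/(60 - 23) ≡ 22/37 mod 67. 37⁻¹ ≡ 29 (mod 67), so λ ≡ 35.
  x = λ² - 23 - 60 = 1225 - 83 ≡ 3; y = λ·(23 - 3) - 63 ≡ 34. → (3, 34)
7G: (3, 34) + (60, 18). λ = (18 - 34)/(60 - 3) ≡ 51/57 mod 67. 57⁻¹ ≡ 20 (mod 67) since 57·20 = 1140 ≡ 1, so λ ≡ 15.
  x = λ² - 3 - 60 = 225 - 63 ≡ 28; y = λ·(3 - 28) - 34 ≡ 60. → (28, 60)
8G: (28, 60) + (60, 18). λ = (18 - 60)/(60 - 28) ≡ 25/32 mod 67. 32⁻¹ ≡ 44 (mod 67) since 32·44 = 1408 ≡ 1, so λ ≡ 28.
  x = λ² - 28 - 60 = 784 - 88 ≡ 26; y = λ·(28 - 26) - 60 ≡ 63. → (26, 63)
9G: (26, 63) + (60, 18). λ = (18 - 63)/(60 - 26) ≡ 22/34 mod 67. 34⁻¹ ≡ 2 (mod 67), so λ ≡ 44.
  x = λ² - 26 - 60 = 1936 - 86 ≡ 41; y = λ·(26 - 41) - 63 ≡ 14. → (41, 14)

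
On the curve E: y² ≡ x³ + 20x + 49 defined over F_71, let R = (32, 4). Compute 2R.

(23, 31)

tangent at (32, 4): λ = (3·32² + 20)/(2·4) ≡ 39/8. 8⁻¹ ≡ 9 (mod 71), so λ ≡ 39·9 ≡ 67.
  x = λ² - 32 - 32 = 4489 - 64 ≡ 23; y = λ·(32 - 23) - 4 ≡ 31. → (23, 31)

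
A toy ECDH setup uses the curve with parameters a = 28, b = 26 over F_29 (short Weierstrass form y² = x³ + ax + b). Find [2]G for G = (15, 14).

tangent at (15, 14): λ = (3·15² + 28)/(2·14) ≡ 7/28. 28⁻¹ ≡ 28 (mod 29) since 28·28 = 784 ≡ 1, so λ ≡ 7·28 ≡ 22.
  x = λ² - 15 - 15 = 484 - 30 ≡ 19; y = λ·(15 - 19) - 14 ≡ 14. → (19, 14)

(19, 14)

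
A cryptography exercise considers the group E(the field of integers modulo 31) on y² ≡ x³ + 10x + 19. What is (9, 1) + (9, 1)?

tangent at (9, 1): λ = (3·9² + 10)/(2·1) ≡ 5/2. 2⁻¹ ≡ 16 (mod 31), so λ ≡ 5·16 ≡ 18.
  x = λ² - 9 - 9 = 324 - 18 ≡ 27; y = λ·(9 - 27) - 1 ≡ 16. → (27, 16)

(27, 16)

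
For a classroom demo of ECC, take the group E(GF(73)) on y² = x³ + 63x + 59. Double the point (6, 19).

tangent at (6, 19): λ = (3·6² + 63)/(2·19) ≡ 25/38. 38⁻¹ ≡ 25 (mod 73) since 38·25 = 950 ≡ 1, so λ ≡ 25·25 ≡ 41.
  x = λ² - 6 - 6 = 1681 - 12 ≡ 63; y = λ·(6 - 63) - 19 ≡ 53. → (63, 53)

(63, 53)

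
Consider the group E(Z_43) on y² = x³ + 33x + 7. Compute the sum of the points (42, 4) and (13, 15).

(42, 4) + (13, 15). λ = (15 - 4)/(13 - 42) ≡ 11/14 mod 43. 14⁻¹ ≡ 40 (mod 43), so λ ≡ 10.
  x = λ² - 42 - 13 = 100 - 55 ≡ 2; y = λ·(42 - 2) - 4 ≡ 9. → (2, 9)

(2, 9)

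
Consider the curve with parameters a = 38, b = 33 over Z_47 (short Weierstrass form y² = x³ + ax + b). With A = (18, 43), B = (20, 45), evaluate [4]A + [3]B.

First 4A:
Repeated addition: build up to 4A.
2A: tangent at (18, 43): λ = (3·18² + 38)/(2·43) ≡ 23/39. 39⁻¹ ≡ 41 (mod 47) since 39·41 = 1599 ≡ 1, so λ ≡ 23·41 ≡ 3.
  x = λ² - 18 - 18 = 9 - 36 ≡ 20; y = λ·(18 - 20) - 43 ≡ 45. → (20, 45)
3A: (20, 45) + (18, 43). λ = (43 - 45)/(18 - 20) ≡ 45/45 mod 47. 45⁻¹ ≡ 23 (mod 47), so λ ≡ 1.
  x = λ² - 20 - 18 = 1 - 38 ≡ 10; y = λ·(20 - 10) - 45 ≡ 12. → (10, 12)
4A: (10, 12) + (18, 43). λ = (43 - 12)/(18 - 10) ≡ 31/8 mod 47. 8⁻¹ ≡ 6 (mod 47), so λ ≡ 45.
  x = λ² - 10 - 18 = 2025 - 28 ≡ 23; y = λ·(10 - 23) - 12 ≡ 14. → (23, 14)
4A = (23, 14).
Next 3B:
Repeated addition: build up to 3B.
2B: tangent at (20, 45): λ = (3·20² + 38)/(2·45) ≡ 16/43. 43⁻¹ ≡ 35 (mod 47) since 43·35 = 1505 ≡ 1, so λ ≡ 16·35 ≡ 43.
  x = λ² - 20 - 20 = 1849 - 40 ≡ 23; y = λ·(20 - 23) - 45 ≡ 14. → (23, 14)
3B: (23, 14) + (20, 45). λ = (45 - 14)/(20 - 23) ≡ 31/44 mod 47. 44⁻¹ ≡ 31 (mod 47), so λ ≡ 21.
  x = λ² - 23 - 20 = 441 - 43 ≡ 22; y = λ·(23 - 22) - 14 ≡ 7. → (22, 7)
3B = (22, 7).
Finally 4A + 3B:
(23, 14) + (22, 7). λ = (7 - 14)/(22 - 23) ≡ 40/46 mod 47. 46⁻¹ ≡ 46 (mod 47), so λ ≡ 7.
  x = λ² - 23 - 22 = 49 - 45 ≡ 4; y = λ·(23 - 4) - 14 ≡ 25. → (4, 25)

(4, 25)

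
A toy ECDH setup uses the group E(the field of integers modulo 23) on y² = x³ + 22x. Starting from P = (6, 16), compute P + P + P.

Repeated addition: build up to 3P.
2P: tangent at (6, 16): λ = (3·6² + 22)/(2·16) ≡ 15/9. 9⁻¹ ≡ 18 (mod 23), so λ ≡ 15·18 ≡ 17.
  x = λ² - 6 - 6 = 289 - 12 ≡ 1; y = λ·(6 - 1) - 16 ≡ 0. → (1, 0)
3P: (1, 0) + (6, 16). λ = (16 - 0)/(6 - 1) ≡ 16/5 mod 23. 5⁻¹ ≡ 14 (mod 23) since 5·14 = 70 ≡ 1, so λ ≡ 17.
  x = λ² - 1 - 6 = 289 - 7 ≡ 6; y = λ·(1 - 6) - 0 ≡ 7. → (6, 7)

(6, 7)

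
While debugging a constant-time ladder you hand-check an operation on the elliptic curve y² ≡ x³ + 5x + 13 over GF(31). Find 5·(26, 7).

Write Q = (26, 7).
Double-and-add on 5 = (101)₂. Start with Q = (26, 7) for the leading 1-bit.
double: tangent at (26, 7): λ = (3·26² + 5)/(2·7) ≡ 18/14. 14⁻¹ ≡ 20 (mod 31) since 14·20 = 280 ≡ 1, so λ ≡ 18·20 ≡ 19.
  x = λ² - 26 - 26 = 361 - 52 ≡ 30; y = λ·(26 - 30) - 7 ≡ 10. → (30, 10)
double: tangent at (30, 10): λ = (3·30² + 5)/(2·10) ≡ 8/20. 20⁻¹ ≡ 14 (mod 31), so λ ≡ 8·14 ≡ 19.
  x = λ² - 30 - 30 = 361 - 60 ≡ 22; y = λ·(30 - 22) - 10 ≡ 18. → (22, 18)
add Q: (22, 18) + (26, 7). λ = (7 - 18)/(26 - 22) ≡ 20/4 mod 31. 4⁻¹ ≡ 8 (mod 31) since 4·8 = 32 ≡ 1, so λ ≡ 5.
  x = λ² - 22 - 26 = 25 - 48 ≡ 8; y = λ·(22 - 8) - 18 ≡ 21. → (8, 21)

(8, 21)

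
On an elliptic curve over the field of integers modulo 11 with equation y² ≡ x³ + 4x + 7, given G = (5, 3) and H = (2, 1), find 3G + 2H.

(6, 4)

First 3G:
Repeated addition: build up to 3G.
2G: tangent at (5, 3): λ = (3·5² + 4)/(2·3) ≡ 2/6. 6⁻¹ ≡ 2 (mod 11), so λ ≡ 2·2 ≡ 4.
  x = λ² - 5 - 5 = 16 - 10 ≡ 6; y = λ·(5 - 6) - 3 ≡ 4. → (6, 4)
3G: (6, 4) + (5, 3). λ = (3 - 4)/(5 - 6) ≡ 10/10 mod 11. 10⁻¹ ≡ 10 (mod 11) since 10·10 = 100 ≡ 1, so λ ≡ 1.
  x = λ² - 6 - 5 = 1 - 11 ≡ 1; y = λ·(6 - 1) - 4 ≡ 1. → (1, 1)
3G = (1, 1).
Next 2H:
Repeated addition: build up to 2H.
2H: tangent at (2, 1): λ = (3·2² + 4)/(2·1) ≡ 5/2. 2⁻¹ ≡ 6 (mod 11) since 2·6 = 12 ≡ 1, so λ ≡ 5·6 ≡ 8.
  x = λ² - 2 - 2 = 64 - 4 ≡ 5; y = λ·(2 - 5) - 1 ≡ 8. → (5, 8)
2H = (5, 8).
Finally 3G + 2H:
(1, 1) + (5, 8). λ = (8 - 1)/(5 - 1) ≡ 7/4 mod 11. 4⁻¹ ≡ 3 (mod 11) since 4·3 = 12 ≡ 1, so λ ≡ 10.
  x = λ² - 1 - 5 = 100 - 6 ≡ 6; y = λ·(1 - 6) - 1 ≡ 4. → (6, 4)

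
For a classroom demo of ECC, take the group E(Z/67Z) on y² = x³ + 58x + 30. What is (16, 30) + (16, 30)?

tangent at (16, 30): λ = (3·16² + 58)/(2·30) ≡ 22/60. 60⁻¹ ≡ 19 (mod 67), so λ ≡ 22·19 ≡ 16.
  x = λ² - 16 - 16 = 256 - 32 ≡ 23; y = λ·(16 - 23) - 30 ≡ 59. → (23, 59)

(23, 59)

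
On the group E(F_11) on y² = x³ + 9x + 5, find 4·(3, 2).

Write G = (3, 2).
Repeated addition: build up to 4G.
2G: tangent at (3, 2): λ = (3·3² + 9)/(2·2) ≡ 3/4. 4⁻¹ ≡ 3 (mod 11) since 4·3 = 12 ≡ 1, so λ ≡ 3·3 ≡ 9.
  x = λ² - 3 - 3 = 81 - 6 ≡ 9; y = λ·(3 - 9) - 2 ≡ 10. → (9, 10)
3G: (9, 10) + (3, 2). λ = (2 - 10)/(3 - 9) ≡ 3/5 mod 11. 5⁻¹ ≡ 9 (mod 11) since 5·9 = 45 ≡ 1, so λ ≡ 5.
  x = λ² - 9 - 3 = 25 - 12 ≡ 2; y = λ·(9 - 2) - 10 ≡ 3. → (2, 3)
4G: (2, 3) + (3, 2). λ = (2 - 3)/(3 - 2) ≡ 10/1 mod 11. 1⁻¹ ≡ 1 (mod 11), so λ ≡ 10.
  x = λ² - 2 - 3 = 100 - 5 ≡ 7; y = λ·(2 - 7) - 3 ≡ 2. → (7, 2)

(7, 2)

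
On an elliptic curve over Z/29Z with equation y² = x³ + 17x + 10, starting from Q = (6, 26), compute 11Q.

Double-and-add on 11 = (1011)₂. Start with Q = (6, 26) for the leading 1-bit.
double: tangent at (6, 26): λ = (3·6² + 17)/(2·26) ≡ 9/23. 23⁻¹ ≡ 24 (mod 29) since 23·24 = 552 ≡ 1, so λ ≡ 9·24 ≡ 13.
  x = λ² - 6 - 6 = 169 - 12 ≡ 12; y = λ·(6 - 12) - 26 ≡ 12. → (12, 12)
double: tangent at (12, 12): λ = (3·12² + 17)/(2·12) ≡ 14/24. 24⁻¹ ≡ 23 (mod 29), so λ ≡ 14·23 ≡ 3.
  x = λ² - 12 - 12 = 9 - 24 ≡ 14; y = λ·(12 - 14) - 12 ≡ 11. → (14, 11)
add Q: (14, 11) + (6, 26). λ = (26 - 11)/(6 - 14) ≡ 15/21 mod 29. 21⁻¹ ≡ 18 (mod 29), so λ ≡ 9.
  x = λ² - 14 - 6 = 81 - 20 ≡ 3; y = λ·(14 - 3) - 11 ≡ 1. → (3, 1)
double: tangent at (3, 1): λ = (3·3² + 17)/(2·1) ≡ 15/2. 2⁻¹ ≡ 15 (mod 29) since 2·15 = 30 ≡ 1, so λ ≡ 15·15 ≡ 22.
  x = λ² - 3 - 3 = 484 - 6 ≡ 14; y = λ·(3 - 14) - 1 ≡ 18. → (14, 18)
add Q: (14, 18) + (6, 26). λ = (26 - 18)/(6 - 14) ≡ 8/21 mod 29. 21⁻¹ ≡ 18 (mod 29), so λ ≡ 28.
  x = λ² - 14 - 6 = 784 - 20 ≡ 10; y = λ·(14 - 10) - 18 ≡ 7. → (10, 7)

(10, 7)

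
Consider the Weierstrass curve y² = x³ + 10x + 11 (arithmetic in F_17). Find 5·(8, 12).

Write Q = (8, 12).
Repeated addition: build up to 5Q.
2Q: tangent at (8, 12): λ = (3·8² + 10)/(2·12) ≡ 15/7. 7⁻¹ ≡ 5 (mod 17), so λ ≡ 15·5 ≡ 7.
  x = λ² - 8 - 8 = 49 - 16 ≡ 16; y = λ·(8 - 16) - 12 ≡ 0. → (16, 0)
3Q: (16, 0) + (8, 12). λ = (12 - 0)/(8 - 16) ≡ 12/9 mod 17. 9⁻¹ ≡ 2 (mod 17) since 9·2 = 18 ≡ 1, so λ ≡ 7.
  x = λ² - 16 - 8 = 49 - 24 ≡ 8; y = λ·(16 - 8) - 0 ≡ 5. → (8, 5)
4Q: (8, 5) + (8, 12): same x and y₁ ≡ -y₂, so the sum is the point at infinity.
5Q: the point at infinity + (8, 12) = (8, 12) (identity).

(8, 12)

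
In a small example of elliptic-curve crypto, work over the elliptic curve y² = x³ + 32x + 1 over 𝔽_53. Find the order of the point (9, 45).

2P: tangent at (9, 45): λ = (3·9² + 32)/(2·45) ≡ 10/37. 37⁻¹ ≡ 43 (mod 53), so λ ≡ 10·43 ≡ 6.
  x = λ² - 9 - 9 = 36 - 18 ≡ 18; y = λ·(9 - 18) - 45 ≡ 7. → (18, 7)
3P: (18, 7) + (9, 45). λ = (45 - 7)/(9 - 18) ≡ 38/44 mod 53. 44⁻¹ ≡ 47 (mod 53), so λ ≡ 37.
  x = λ² - 18 - 9 = 1369 - 27 ≡ 17; y = λ·(18 - 17) - 7 ≡ 30. → (17, 30)
4P: (17, 30) + (9, 45). λ = (45 - 30)/(9 - 17) ≡ 15/45 mod 53. 45⁻¹ ≡ 33 (mod 53) since 45·33 = 1485 ≡ 1, so λ ≡ 18.
  x = λ² - 17 - 9 = 324 - 26 ≡ 33; y = λ·(17 - 33) - 30 ≡ 0. → (33, 0)
5P: (33, 0) + (9, 45). λ = (45 - 0)/(9 - 33) ≡ 45/29 mod 53. 29⁻¹ ≡ 11 (mod 53), so λ ≡ 18.
  x = λ² - 33 - 9 = 324 - 42 ≡ 17; y = λ·(33 - 17) - 0 ≡ 23. → (17, 23)
6P: (17, 23) + (9, 45). λ = (45 - 23)/(9 - 17) ≡ 22/45 mod 53. 45⁻¹ ≡ 33 (mod 53), so λ ≡ 37.
  x = λ² - 17 - 9 = 1369 - 26 ≡ 18; y = λ·(17 - 18) - 23 ≡ 46. → (18, 46)
7P: (18, 46) + (9, 45). λ = (45 - 46)/(9 - 18) ≡ 52/44 mod 53. 44⁻¹ ≡ 47 (mod 53) since 44·47 = 2068 ≡ 1, so λ ≡ 6.
  x = λ² - 18 - 9 = 36 - 27 ≡ 9; y = λ·(18 - 9) - 46 ≡ 8. → (9, 8)
8P: (9, 8) + (9, 45): same x and y₁ ≡ -y₂, so the sum is 𝒪.
8P = 𝒪, so the order is 8.

8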